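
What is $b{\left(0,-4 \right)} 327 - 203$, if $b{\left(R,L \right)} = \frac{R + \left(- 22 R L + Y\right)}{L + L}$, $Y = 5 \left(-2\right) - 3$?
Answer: $\frac{2627}{8} \approx 328.38$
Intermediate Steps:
$Y = -13$ ($Y = -10 - 3 = -13$)
$b{\left(R,L \right)} = \frac{-13 + R - 22 L R}{2 L}$ ($b{\left(R,L \right)} = \frac{R + \left(- 22 R L - 13\right)}{L + L} = \frac{R - \left(13 + 22 L R\right)}{2 L} = \left(R - \left(13 + 22 L R\right)\right) \frac{1}{2 L} = \left(-13 + R - 22 L R\right) \frac{1}{2 L} = \frac{-13 + R - 22 L R}{2 L}$)
$b{\left(0,-4 \right)} 327 - 203 = \frac{-13 + 0 - \left(-88\right) 0}{2 \left(-4\right)} 327 - 203 = \frac{1}{2} \left(- \frac{1}{4}\right) \left(-13 + 0 + 0\right) 327 - 203 = \frac{1}{2} \left(- \frac{1}{4}\right) \left(-13\right) 327 - 203 = \frac{13}{8} \cdot 327 - 203 = \frac{4251}{8} - 203 = \frac{2627}{8}$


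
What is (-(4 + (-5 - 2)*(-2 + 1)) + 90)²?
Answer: 6241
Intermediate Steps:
(-(4 + (-5 - 2)*(-2 + 1)) + 90)² = (-(4 - 7*(-1)) + 90)² = (-(4 + 7) + 90)² = (-1*11 + 90)² = (-11 + 90)² = 79² = 6241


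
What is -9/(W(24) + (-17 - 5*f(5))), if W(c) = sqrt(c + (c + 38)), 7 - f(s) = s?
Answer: 243/643 + 9*sqrt(86)/643 ≈ 0.50772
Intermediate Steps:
f(s) = 7 - s
W(c) = sqrt(38 + 2*c) (W(c) = sqrt(c + (38 + c)) = sqrt(38 + 2*c))
-9/(W(24) + (-17 - 5*f(5))) = -9/(sqrt(38 + 2*24) + (-17 - 5*(7 - 1*5))) = -9/(sqrt(38 + 48) + (-17 - 5*(7 - 5))) = -9/(sqrt(86) + (-17 - 5*2)) = -9/(sqrt(86) + (-17 - 10)) = -9/(sqrt(86) - 27) = -9/(-27 + sqrt(86))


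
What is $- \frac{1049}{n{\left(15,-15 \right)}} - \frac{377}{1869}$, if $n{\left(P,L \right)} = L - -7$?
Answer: $\frac{1957565}{14952} \approx 130.92$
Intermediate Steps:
$n{\left(P,L \right)} = 7 + L$ ($n{\left(P,L \right)} = L + 7 = 7 + L$)
$- \frac{1049}{n{\left(15,-15 \right)}} - \frac{377}{1869} = - \frac{1049}{7 - 15} - \frac{377}{1869} = - \frac{1049}{-8} - \frac{377}{1869} = \left(-1049\right) \left(- \frac{1}{8}\right) - \frac{377}{1869} = \frac{1049}{8} - \frac{377}{1869} = \frac{1957565}{14952}$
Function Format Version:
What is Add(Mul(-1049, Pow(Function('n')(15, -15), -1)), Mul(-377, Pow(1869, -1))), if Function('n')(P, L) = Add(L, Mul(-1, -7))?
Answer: Rational(1957565, 14952) ≈ 130.92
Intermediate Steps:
Function('n')(P, L) = Add(7, L) (Function('n')(P, L) = Add(L, 7) = Add(7, L))
Add(Mul(-1049, Pow(Function('n')(15, -15), -1)), Mul(-377, Pow(1869, -1))) = Add(Mul(-1049, Pow(Add(7, -15), -1)), Mul(-377, Pow(1869, -1))) = Add(Mul(-1049, Pow(-8, -1)), Mul(-377, Rational(1, 1869))) = Add(Mul(-1049, Rational(-1, 8)), Rational(-377, 1869)) = Add(Rational(1049, 8), Rational(-377, 1869)) = Rational(1957565, 14952)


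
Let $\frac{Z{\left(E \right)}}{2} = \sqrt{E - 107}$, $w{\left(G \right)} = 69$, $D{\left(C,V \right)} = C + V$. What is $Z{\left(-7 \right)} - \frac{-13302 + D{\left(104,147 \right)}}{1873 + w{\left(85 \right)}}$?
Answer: $\frac{13051}{1942} + 2 i \sqrt{114} \approx 6.7204 + 21.354 i$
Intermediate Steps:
$Z{\left(E \right)} = 2 \sqrt{-107 + E}$ ($Z{\left(E \right)} = 2 \sqrt{E - 107} = 2 \sqrt{-107 + E}$)
$Z{\left(-7 \right)} - \frac{-13302 + D{\left(104,147 \right)}}{1873 + w{\left(85 \right)}} = 2 \sqrt{-107 - 7} - \frac{-13302 + \left(104 + 147\right)}{1873 + 69} = 2 \sqrt{-114} - \frac{-13302 + 251}{1942} = 2 i \sqrt{114} - \left(-13051\right) \frac{1}{1942} = 2 i \sqrt{114} - - \frac{13051}{1942} = 2 i \sqrt{114} + \frac{13051}{1942} = \frac{13051}{1942} + 2 i \sqrt{114}$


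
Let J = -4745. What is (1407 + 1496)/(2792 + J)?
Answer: -2903/1953 ≈ -1.4864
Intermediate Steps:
(1407 + 1496)/(2792 + J) = (1407 + 1496)/(2792 - 4745) = 2903/(-1953) = 2903*(-1/1953) = -2903/1953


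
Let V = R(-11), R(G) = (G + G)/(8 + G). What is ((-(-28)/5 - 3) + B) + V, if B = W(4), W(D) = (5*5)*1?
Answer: 524/15 ≈ 34.933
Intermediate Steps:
W(D) = 25 (W(D) = 25*1 = 25)
R(G) = 2*G/(8 + G) (R(G) = (2*G)/(8 + G) = 2*G/(8 + G))
B = 25
V = 22/3 (V = 2*(-11)/(8 - 11) = 2*(-11)/(-3) = 2*(-11)*(-⅓) = 22/3 ≈ 7.3333)
((-(-28)/5 - 3) + B) + V = ((-(-28)/5 - 3) + 25) + 22/3 = ((-7*(-⅘) - 3) + 25) + 22/3 = ((28/5 - 3) + 25) + 22/3 = (13/5 + 25) + 22/3 = 138/5 + 22/3 = 524/15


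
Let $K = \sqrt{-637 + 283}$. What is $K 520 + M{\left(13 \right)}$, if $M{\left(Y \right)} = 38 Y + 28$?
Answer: $522 + 520 i \sqrt{354} \approx 522.0 + 9783.7 i$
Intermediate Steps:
$K = i \sqrt{354}$ ($K = \sqrt{-354} = i \sqrt{354} \approx 18.815 i$)
$M{\left(Y \right)} = 28 + 38 Y$
$K 520 + M{\left(13 \right)} = i \sqrt{354} \cdot 520 + \left(28 + 38 \cdot 13\right) = 520 i \sqrt{354} + \left(28 + 494\right) = 520 i \sqrt{354} + 522 = 522 + 520 i \sqrt{354}$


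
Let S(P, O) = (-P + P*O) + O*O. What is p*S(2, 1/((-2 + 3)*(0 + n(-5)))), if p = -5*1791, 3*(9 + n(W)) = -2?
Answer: 16539885/841 ≈ 19667.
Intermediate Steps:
n(W) = -29/3 (n(W) = -9 + (1/3)*(-2) = -9 - 2/3 = -29/3)
S(P, O) = O**2 - P + O*P (S(P, O) = (-P + O*P) + O**2 = O**2 - P + O*P)
p = -8955
p*S(2, 1/((-2 + 3)*(0 + n(-5)))) = -8955*((1/((-2 + 3)*(0 - 29/3)))**2 - 1*2 + 2/((-2 + 3)*(0 - 29/3))) = -8955*((1/(1*(-29/3)))**2 - 2 + 2/(1*(-29/3))) = -8955*((1/(-29/3))**2 - 2 + 2/(-29/3)) = -8955*((-3/29)**2 - 2 - 3/29*2) = -8955*(9/841 - 2 - 6/29) = -8955*(-1847/841) = 16539885/841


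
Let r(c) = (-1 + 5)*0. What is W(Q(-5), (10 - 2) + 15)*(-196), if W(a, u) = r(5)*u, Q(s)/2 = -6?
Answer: 0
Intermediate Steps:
Q(s) = -12 (Q(s) = 2*(-6) = -12)
r(c) = 0 (r(c) = 4*0 = 0)
W(a, u) = 0 (W(a, u) = 0*u = 0)
W(Q(-5), (10 - 2) + 15)*(-196) = 0*(-196) = 0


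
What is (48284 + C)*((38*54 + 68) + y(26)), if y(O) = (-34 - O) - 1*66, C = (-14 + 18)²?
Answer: 96310200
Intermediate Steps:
C = 16 (C = 4² = 16)
y(O) = -100 - O (y(O) = (-34 - O) - 66 = -100 - O)
(48284 + C)*((38*54 + 68) + y(26)) = (48284 + 16)*((38*54 + 68) + (-100 - 1*26)) = 48300*((2052 + 68) + (-100 - 26)) = 48300*(2120 - 126) = 48300*1994 = 96310200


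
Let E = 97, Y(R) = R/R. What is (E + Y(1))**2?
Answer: 9604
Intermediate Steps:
Y(R) = 1
(E + Y(1))**2 = (97 + 1)**2 = 98**2 = 9604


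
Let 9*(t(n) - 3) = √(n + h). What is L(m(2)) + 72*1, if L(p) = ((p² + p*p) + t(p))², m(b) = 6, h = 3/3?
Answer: 461464/81 + 50*√7/3 ≈ 5741.2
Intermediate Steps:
h = 1 (h = 3*(⅓) = 1)
t(n) = 3 + √(1 + n)/9 (t(n) = 3 + √(n + 1)/9 = 3 + √(1 + n)/9)
L(p) = (3 + 2*p² + √(1 + p)/9)² (L(p) = ((p² + p*p) + (3 + √(1 + p)/9))² = ((p² + p²) + (3 + √(1 + p)/9))² = (2*p² + (3 + √(1 + p)/9))² = (3 + 2*p² + √(1 + p)/9)²)
L(m(2)) + 72*1 = (27 + √(1 + 6) + 18*6²)²/81 + 72*1 = (27 + √7 + 18*36)²/81 + 72 = (27 + √7 + 648)²/81 + 72 = (675 + √7)²/81 + 72 = 72 + (675 + √7)²/81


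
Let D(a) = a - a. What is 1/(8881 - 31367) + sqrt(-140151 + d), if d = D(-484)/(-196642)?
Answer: -1/22486 + I*sqrt(140151) ≈ -4.4472e-5 + 374.37*I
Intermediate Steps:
D(a) = 0
d = 0 (d = 0/(-196642) = 0*(-1/196642) = 0)
1/(8881 - 31367) + sqrt(-140151 + d) = 1/(8881 - 31367) + sqrt(-140151 + 0) = 1/(-22486) + sqrt(-140151) = -1/22486 + I*sqrt(140151)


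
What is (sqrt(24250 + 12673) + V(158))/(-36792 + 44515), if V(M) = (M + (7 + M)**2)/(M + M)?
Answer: 27383/2440468 + sqrt(36923)/7723 ≈ 0.036101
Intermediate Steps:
V(M) = (M + (7 + M)**2)/(2*M) (V(M) = (M + (7 + M)**2)/((2*M)) = (M + (7 + M)**2)*(1/(2*M)) = (M + (7 + M)**2)/(2*M))
(sqrt(24250 + 12673) + V(158))/(-36792 + 44515) = (sqrt(24250 + 12673) + (1/2)*(158 + (7 + 158)**2)/158)/(-36792 + 44515) = (sqrt(36923) + (1/2)*(1/158)*(158 + 165**2))/7723 = (sqrt(36923) + (1/2)*(1/158)*(158 + 27225))*(1/7723) = (sqrt(36923) + (1/2)*(1/158)*27383)*(1/7723) = (sqrt(36923) + 27383/316)*(1/7723) = (27383/316 + sqrt(36923))*(1/7723) = 27383/2440468 + sqrt(36923)/7723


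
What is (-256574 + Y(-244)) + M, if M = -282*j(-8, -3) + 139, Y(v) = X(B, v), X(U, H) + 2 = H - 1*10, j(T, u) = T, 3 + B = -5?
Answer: -254435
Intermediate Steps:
B = -8 (B = -3 - 5 = -8)
X(U, H) = -12 + H (X(U, H) = -2 + (H - 1*10) = -2 + (H - 10) = -2 + (-10 + H) = -12 + H)
Y(v) = -12 + v
M = 2395 (M = -282*(-8) + 139 = 2256 + 139 = 2395)
(-256574 + Y(-244)) + M = (-256574 + (-12 - 244)) + 2395 = (-256574 - 256) + 2395 = -256830 + 2395 = -254435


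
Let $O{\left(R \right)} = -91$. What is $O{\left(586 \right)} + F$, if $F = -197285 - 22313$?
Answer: $-219689$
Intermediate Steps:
$F = -219598$
$O{\left(586 \right)} + F = -91 - 219598 = -219689$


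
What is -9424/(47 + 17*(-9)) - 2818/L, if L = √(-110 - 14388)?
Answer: 4712/53 + 1409*I*√14498/7249 ≈ 88.906 + 23.404*I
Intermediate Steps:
L = I*√14498 (L = √(-14498) = I*√14498 ≈ 120.41*I)
-9424/(47 + 17*(-9)) - 2818/L = -9424/(47 + 17*(-9)) - 2818*(-I*√14498/14498) = -9424/(47 - 153) - (-1409)*I*√14498/7249 = -9424/(-106) + 1409*I*√14498/7249 = -9424*(-1/106) + 1409*I*√14498/7249 = 4712/53 + 1409*I*√14498/7249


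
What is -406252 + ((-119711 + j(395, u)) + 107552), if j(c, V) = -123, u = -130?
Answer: -418534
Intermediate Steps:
-406252 + ((-119711 + j(395, u)) + 107552) = -406252 + ((-119711 - 123) + 107552) = -406252 + (-119834 + 107552) = -406252 - 12282 = -418534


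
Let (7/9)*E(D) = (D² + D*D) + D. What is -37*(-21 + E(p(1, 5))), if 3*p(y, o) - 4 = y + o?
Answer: -3071/7 ≈ -438.71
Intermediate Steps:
p(y, o) = 4/3 + o/3 + y/3 (p(y, o) = 4/3 + (y + o)/3 = 4/3 + (o + y)/3 = 4/3 + (o/3 + y/3) = 4/3 + o/3 + y/3)
E(D) = 9*D/7 + 18*D²/7 (E(D) = 9*((D² + D*D) + D)/7 = 9*((D² + D²) + D)/7 = 9*(2*D² + D)/7 = 9*(D + 2*D²)/7 = 9*D/7 + 18*D²/7)
-37*(-21 + E(p(1, 5))) = -37*(-21 + 9*(4/3 + (⅓)*5 + (⅓)*1)*(1 + 2*(4/3 + (⅓)*5 + (⅓)*1))/7) = -37*(-21 + 9*(4/3 + 5/3 + ⅓)*(1 + 2*(4/3 + 5/3 + ⅓))/7) = -37*(-21 + (9/7)*(10/3)*(1 + 2*(10/3))) = -37*(-21 + (9/7)*(10/3)*(1 + 20/3)) = -37*(-21 + (9/7)*(10/3)*(23/3)) = -37*(-21 + 230/7) = -37*83/7 = -3071/7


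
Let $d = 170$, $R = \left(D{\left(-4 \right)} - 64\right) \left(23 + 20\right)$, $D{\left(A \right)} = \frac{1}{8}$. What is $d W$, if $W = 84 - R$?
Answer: $\frac{1924825}{4} \approx 4.8121 \cdot 10^{5}$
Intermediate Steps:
$D{\left(A \right)} = \frac{1}{8}$
$R = - \frac{21973}{8}$ ($R = \left(\frac{1}{8} - 64\right) \left(23 + 20\right) = \left(- \frac{511}{8}\right) 43 = - \frac{21973}{8} \approx -2746.6$)
$W = \frac{22645}{8}$ ($W = 84 - - \frac{21973}{8} = 84 + \frac{21973}{8} = \frac{22645}{8} \approx 2830.6$)
$d W = 170 \cdot \frac{22645}{8} = \frac{1924825}{4}$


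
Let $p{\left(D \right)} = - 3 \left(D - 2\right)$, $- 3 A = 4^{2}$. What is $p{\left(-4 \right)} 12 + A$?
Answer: $\frac{632}{3} \approx 210.67$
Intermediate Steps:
$A = - \frac{16}{3}$ ($A = - \frac{4^{2}}{3} = \left(- \frac{1}{3}\right) 16 = - \frac{16}{3} \approx -5.3333$)
$p{\left(D \right)} = 6 - 3 D$ ($p{\left(D \right)} = - 3 \left(-2 + D\right) = 6 - 3 D$)
$p{\left(-4 \right)} 12 + A = \left(6 - -12\right) 12 - \frac{16}{3} = \left(6 + 12\right) 12 - \frac{16}{3} = 18 \cdot 12 - \frac{16}{3} = 216 - \frac{16}{3} = \frac{632}{3}$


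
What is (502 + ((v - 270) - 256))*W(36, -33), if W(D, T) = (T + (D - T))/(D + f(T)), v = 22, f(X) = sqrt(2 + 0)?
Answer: -1296/647 + 36*sqrt(2)/647 ≈ -1.9244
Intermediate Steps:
f(X) = sqrt(2)
W(D, T) = D/(D + sqrt(2)) (W(D, T) = (T + (D - T))/(D + sqrt(2)) = D/(D + sqrt(2)))
(502 + ((v - 270) - 256))*W(36, -33) = (502 + ((22 - 270) - 256))*(36/(36 + sqrt(2))) = (502 + (-248 - 256))*(36/(36 + sqrt(2))) = (502 - 504)*(36/(36 + sqrt(2))) = -72/(36 + sqrt(2))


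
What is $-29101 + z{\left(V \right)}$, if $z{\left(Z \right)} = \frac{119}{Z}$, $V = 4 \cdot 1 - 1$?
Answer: $- \frac{87184}{3} \approx -29061.0$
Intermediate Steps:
$V = 3$ ($V = 4 - 1 = 3$)
$-29101 + z{\left(V \right)} = -29101 + \frac{119}{3} = - \frac{87184}{3}$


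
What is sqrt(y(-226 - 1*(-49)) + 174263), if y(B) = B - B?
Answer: sqrt(174263) ≈ 417.45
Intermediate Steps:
y(B) = 0
sqrt(y(-226 - 1*(-49)) + 174263) = sqrt(0 + 174263) = sqrt(174263)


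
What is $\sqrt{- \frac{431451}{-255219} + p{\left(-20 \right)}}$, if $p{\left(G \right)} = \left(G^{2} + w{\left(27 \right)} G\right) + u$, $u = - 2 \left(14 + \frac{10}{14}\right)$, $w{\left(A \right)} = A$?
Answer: $\frac{i \sqrt{59485509822949}}{595511} \approx 12.951 i$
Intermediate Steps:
$u = - \frac{206}{7}$ ($u = - 2 \left(14 + 10 \cdot \frac{1}{14}\right) = - 2 \left(14 + \frac{5}{7}\right) = \left(-2\right) \frac{103}{7} = - \frac{206}{7} \approx -29.429$)
$p{\left(G \right)} = - \frac{206}{7} + G^{2} + 27 G$ ($p{\left(G \right)} = \left(G^{2} + 27 G\right) - \frac{206}{7} = - \frac{206}{7} + G^{2} + 27 G$)
$\sqrt{- \frac{431451}{-255219} + p{\left(-20 \right)}} = \sqrt{- \frac{431451}{-255219} + \left(- \frac{206}{7} + \left(-20\right)^{2} + 27 \left(-20\right)\right)} = \sqrt{\left(-431451\right) \left(- \frac{1}{255219}\right) - \frac{1186}{7}} = \sqrt{\frac{143817}{85073} - \frac{1186}{7}} = \sqrt{- \frac{99889859}{595511}} = \frac{i \sqrt{59485509822949}}{595511}$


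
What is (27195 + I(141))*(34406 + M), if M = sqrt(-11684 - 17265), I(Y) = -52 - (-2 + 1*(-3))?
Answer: 934054088 + 27148*I*sqrt(28949) ≈ 9.3405e+8 + 4.6191e+6*I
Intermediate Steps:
I(Y) = -47 (I(Y) = -52 - (-2 - 3) = -52 - 1*(-5) = -52 + 5 = -47)
M = I*sqrt(28949) (M = sqrt(-28949) = I*sqrt(28949) ≈ 170.14*I)
(27195 + I(141))*(34406 + M) = (27195 - 47)*(34406 + I*sqrt(28949)) = 27148*(34406 + I*sqrt(28949)) = 934054088 + 27148*I*sqrt(28949)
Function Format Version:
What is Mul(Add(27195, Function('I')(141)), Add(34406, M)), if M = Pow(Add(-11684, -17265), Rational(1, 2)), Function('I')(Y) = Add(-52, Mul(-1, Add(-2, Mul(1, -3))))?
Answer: Add(934054088, Mul(27148, I, Pow(28949, Rational(1, 2)))) ≈ Add(9.3405e+8, Mul(4.6191e+6, I))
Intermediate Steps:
Function('I')(Y) = -47 (Function('I')(Y) = Add(-52, Mul(-1, Add(-2, -3))) = Add(-52, Mul(-1, -5)) = Add(-52, 5) = -47)
M = Mul(I, Pow(28949, Rational(1, 2))) (M = Pow(-28949, Rational(1, 2)) = Mul(I, Pow(28949, Rational(1, 2))) ≈ Mul(170.14, I))
Mul(Add(27195, Function('I')(141)), Add(34406, M)) = Mul(Add(27195, -47), Add(34406, Mul(I, Pow(28949, Rational(1, 2))))) = Mul(27148, Add(34406, Mul(I, Pow(28949, Rational(1, 2))))) = Add(934054088, Mul(27148, I, Pow(28949, Rational(1, 2))))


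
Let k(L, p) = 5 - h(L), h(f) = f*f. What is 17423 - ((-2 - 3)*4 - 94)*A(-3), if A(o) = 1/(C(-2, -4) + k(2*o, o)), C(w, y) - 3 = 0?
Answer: 243865/14 ≈ 17419.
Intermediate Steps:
C(w, y) = 3 (C(w, y) = 3 + 0 = 3)
h(f) = f²
k(L, p) = 5 - L²
A(o) = 1/(8 - 4*o²) (A(o) = 1/(3 + (5 - (2*o)²)) = 1/(3 + (5 - 4*o²)) = 1/(8 - 4*o²))
17423 - ((-2 - 3)*4 - 94)*A(-3) = 17423 - ((-2 - 3)*4 - 94)*(-1/(-8 + 4*(-3)²)) = 17423 - (-5*4 - 94)*(-1/(-8 + 4*9)) = 17423 - (-20 - 94)*(-1/(-8 + 36)) = 17423 - (-114)*(-1/28) = 17423 - (-114)*(-1*1/28) = 17423 - (-114)*(-1)/28 = 17423 - 1*57/14 = 17423 - 57/14 = 243865/14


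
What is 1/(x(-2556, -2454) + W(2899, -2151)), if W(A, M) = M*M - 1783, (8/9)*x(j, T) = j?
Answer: 2/9244285 ≈ 2.1635e-7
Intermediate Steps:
x(j, T) = 9*j/8
W(A, M) = -1783 + M² (W(A, M) = M² - 1783 = -1783 + M²)
1/(x(-2556, -2454) + W(2899, -2151)) = 1/((9/8)*(-2556) + (-1783 + (-2151)²)) = 1/(-5751/2 + (-1783 + 4626801)) = 1/(-5751/2 + 4625018) = 1/(9244285/2) = 2/9244285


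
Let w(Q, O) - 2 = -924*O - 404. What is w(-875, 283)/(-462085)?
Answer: 261894/462085 ≈ 0.56677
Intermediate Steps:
w(Q, O) = -402 - 924*O (w(Q, O) = 2 + (-924*O - 404) = 2 + (-404 - 924*O) = -402 - 924*O)
w(-875, 283)/(-462085) = (-402 - 924*283)/(-462085) = (-402 - 261492)*(-1/462085) = -261894*(-1/462085) = 261894/462085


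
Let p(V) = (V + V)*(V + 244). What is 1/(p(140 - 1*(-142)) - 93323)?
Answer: 1/203341 ≈ 4.9178e-6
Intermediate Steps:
p(V) = 2*V*(244 + V) (p(V) = (2*V)*(244 + V) = 2*V*(244 + V))
1/(p(140 - 1*(-142)) - 93323) = 1/(2*(140 - 1*(-142))*(244 + (140 - 1*(-142))) - 93323) = 1/(2*(140 + 142)*(244 + (140 + 142)) - 93323) = 1/(2*282*(244 + 282) - 93323) = 1/(2*282*526 - 93323) = 1/(296664 - 93323) = 1/203341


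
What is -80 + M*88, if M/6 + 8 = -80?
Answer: -46544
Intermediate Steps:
M = -528 (M = -48 + 6*(-80) = -48 - 480 = -528)
-80 + M*88 = -80 - 528*88 = -80 - 46464 = -46544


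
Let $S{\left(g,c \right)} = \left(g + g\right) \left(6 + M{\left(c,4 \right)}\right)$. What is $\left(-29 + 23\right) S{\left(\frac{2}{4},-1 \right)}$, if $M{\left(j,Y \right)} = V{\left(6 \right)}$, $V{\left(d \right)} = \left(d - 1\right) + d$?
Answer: $-102$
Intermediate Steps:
$V{\left(d \right)} = -1 + 2 d$ ($V{\left(d \right)} = \left(-1 + d\right) + d = -1 + 2 d$)
$M{\left(j,Y \right)} = 11$ ($M{\left(j,Y \right)} = -1 + 2 \cdot 6 = -1 + 12 = 11$)
$S{\left(g,c \right)} = 34 g$ ($S{\left(g,c \right)} = \left(g + g\right) \left(6 + 11\right) = 2 g 17 = 34 g$)
$\left(-29 + 23\right) S{\left(\frac{2}{4},-1 \right)} = \left(-29 + 23\right) 34 \cdot \frac{2}{4} = - 6 \cdot 34 \cdot 2 \cdot \frac{1}{4} = - 6 \cdot 34 \cdot \frac{1}{2} = \left(-6\right) 17 = -102$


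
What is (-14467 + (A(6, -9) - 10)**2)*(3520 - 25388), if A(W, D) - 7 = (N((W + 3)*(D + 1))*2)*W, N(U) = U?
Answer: -16121570696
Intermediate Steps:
A(W, D) = 7 + 2*W*(1 + D)*(3 + W) (A(W, D) = 7 + (((W + 3)*(D + 1))*2)*W = 7 + (((3 + W)*(1 + D))*2)*W = 7 + (((1 + D)*(3 + W))*2)*W = 7 + (2*(1 + D)*(3 + W))*W = 7 + 2*W*(1 + D)*(3 + W))
(-14467 + (A(6, -9) - 10)**2)*(3520 - 25388) = (-14467 + ((7 + 2*6*(3 + 6 + 3*(-9) - 9*6)) - 10)**2)*(3520 - 25388) = (-14467 + ((7 + 2*6*(3 + 6 - 27 - 54)) - 10)**2)*(-21868) = (-14467 + ((7 + 2*6*(-72)) - 10)**2)*(-21868) = (-14467 + ((7 - 864) - 10)**2)*(-21868) = (-14467 + (-857 - 10)**2)*(-21868) = (-14467 + (-867)**2)*(-21868) = (-14467 + 751689)*(-21868) = 737222*(-21868) = -16121570696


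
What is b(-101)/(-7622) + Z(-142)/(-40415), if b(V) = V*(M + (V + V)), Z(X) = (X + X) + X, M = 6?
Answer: -398404184/154021565 ≈ -2.5867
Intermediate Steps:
Z(X) = 3*X (Z(X) = 2*X + X = 3*X)
b(V) = V*(6 + 2*V) (b(V) = V*(6 + (V + V)) = V*(6 + 2*V))
b(-101)/(-7622) + Z(-142)/(-40415) = (2*(-101)*(3 - 101))/(-7622) + (3*(-142))/(-40415) = (2*(-101)*(-98))*(-1/7622) - 426*(-1/40415) = 19796*(-1/7622) + 426/40415 = -9898/3811 + 426/40415 = -398404184/154021565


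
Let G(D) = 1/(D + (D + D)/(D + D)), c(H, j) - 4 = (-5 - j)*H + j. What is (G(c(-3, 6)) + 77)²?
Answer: 11485321/1936 ≈ 5932.5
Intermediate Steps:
c(H, j) = 4 + j + H*(-5 - j) (c(H, j) = 4 + ((-5 - j)*H + j) = 4 + (H*(-5 - j) + j) = 4 + (j + H*(-5 - j)) = 4 + j + H*(-5 - j))
G(D) = 1/(1 + D) (G(D) = 1/(D + (2*D)/((2*D))) = 1/(D + (2*D)*(1/(2*D))) = 1/(D + 1) = 1/(1 + D))
(G(c(-3, 6)) + 77)² = (1/(1 + (4 + 6 - 5*(-3) - 1*(-3)*6)) + 77)² = (1/(1 + (4 + 6 + 15 + 18)) + 77)² = (1/(1 + 43) + 77)² = (1/44 + 77)² = (3389/44)² = 11485321/1936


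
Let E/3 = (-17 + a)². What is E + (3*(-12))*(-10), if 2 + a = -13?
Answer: 3432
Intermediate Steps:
a = -15 (a = -2 - 13 = -15)
E = 3072 (E = 3*(-17 - 15)² = 3*(-32)² = 3*1024 = 3072)
E + (3*(-12))*(-10) = 3072 + (3*(-12))*(-10) = 3072 - 36*(-10) = 3072 + 360 = 3432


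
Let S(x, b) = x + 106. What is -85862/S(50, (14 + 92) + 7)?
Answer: -42931/78 ≈ -550.40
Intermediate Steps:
S(x, b) = 106 + x
-85862/S(50, (14 + 92) + 7) = -85862/(106 + 50) = -85862/156 = -85862*1/156 = -42931/78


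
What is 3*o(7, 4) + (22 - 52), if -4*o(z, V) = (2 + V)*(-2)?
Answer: -21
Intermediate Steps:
o(z, V) = 1 + V/2 (o(z, V) = -(2 + V)*(-2)/4 = -(-4 - 2*V)/4 = 1 + V/2)
3*o(7, 4) + (22 - 52) = 3*(1 + (1/2)*4) + (22 - 52) = 3*(1 + 2) - 30 = 3*3 - 30 = 9 - 30 = -21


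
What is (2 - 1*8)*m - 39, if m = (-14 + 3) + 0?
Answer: 27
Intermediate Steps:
m = -11 (m = -11 + 0 = -11)
(2 - 1*8)*m - 39 = (2 - 1*8)*(-11) - 39 = (2 - 8)*(-11) - 39 = -6*(-11) - 39 = 66 - 39 = 27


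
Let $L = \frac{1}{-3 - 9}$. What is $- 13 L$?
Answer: $\frac{13}{12} \approx 1.0833$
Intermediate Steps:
$L = - \frac{1}{12}$ ($L = \frac{1}{-12} = - \frac{1}{12} \approx -0.083333$)
$- 13 L = \left(-13\right) \left(- \frac{1}{12}\right) = \frac{13}{12}$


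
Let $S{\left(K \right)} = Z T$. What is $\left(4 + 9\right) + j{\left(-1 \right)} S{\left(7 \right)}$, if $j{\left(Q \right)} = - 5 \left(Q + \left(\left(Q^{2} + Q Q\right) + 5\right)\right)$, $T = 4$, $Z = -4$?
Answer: $493$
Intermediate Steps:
$j{\left(Q \right)} = -25 - 10 Q^{2} - 5 Q$ ($j{\left(Q \right)} = - 5 \left(Q + \left(\left(Q^{2} + Q^{2}\right) + 5\right)\right) = - 5 \left(Q + \left(2 Q^{2} + 5\right)\right) = - 5 \left(Q + \left(5 + 2 Q^{2}\right)\right) = - 5 \left(5 + Q + 2 Q^{2}\right) = -25 - 10 Q^{2} - 5 Q$)
$S{\left(K \right)} = -16$ ($S{\left(K \right)} = \left(-4\right) 4 = -16$)
$\left(4 + 9\right) + j{\left(-1 \right)} S{\left(7 \right)} = \left(4 + 9\right) + \left(-25 - 10 \left(-1\right)^{2} - -5\right) \left(-16\right) = 13 + \left(-25 - 10 + 5\right) \left(-16\right) = 13 - -480 = 13 + 480 = 493$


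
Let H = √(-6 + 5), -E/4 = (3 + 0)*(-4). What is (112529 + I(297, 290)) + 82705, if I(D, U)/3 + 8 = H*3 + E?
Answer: 195354 + 9*I ≈ 1.9535e+5 + 9.0*I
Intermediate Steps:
E = 48 (E = -4*(3 + 0)*(-4) = -12*(-4) = -4*(-12) = 48)
H = I (H = √(-1) = I ≈ 1.0*I)
I(D, U) = 120 + 9*I (I(D, U) = -24 + 3*(I*3 + 48) = -24 + 3*(3*I + 48) = -24 + 3*(48 + 3*I) = -24 + (144 + 9*I) = 120 + 9*I)
(112529 + I(297, 290)) + 82705 = (112529 + (120 + 9*I)) + 82705 = (112649 + 9*I) + 82705 = 195354 + 9*I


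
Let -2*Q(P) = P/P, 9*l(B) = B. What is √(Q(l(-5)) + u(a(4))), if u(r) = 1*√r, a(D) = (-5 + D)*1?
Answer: √(-2 + 4*I)/2 ≈ 0.55589 + 0.89945*I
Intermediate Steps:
l(B) = B/9
Q(P) = -½ (Q(P) = -P/(2*P) = -½*1 = -½)
a(D) = -5 + D
u(r) = √r
√(Q(l(-5)) + u(a(4))) = √(-½ + √(-5 + 4)) = √(-½ + √(-1)) = √(-½ + I)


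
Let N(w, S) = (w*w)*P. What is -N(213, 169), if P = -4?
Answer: 181476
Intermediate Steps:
N(w, S) = -4*w² (N(w, S) = (w*w)*(-4) = w²*(-4) = -4*w²)
-N(213, 169) = -(-4)*213² = -(-4)*45369 = -1*(-181476) = 181476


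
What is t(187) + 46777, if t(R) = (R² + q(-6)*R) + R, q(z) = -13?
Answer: 79502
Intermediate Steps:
t(R) = R² - 12*R (t(R) = (R² - 13*R) + R = R² - 12*R)
t(187) + 46777 = 187*(-12 + 187) + 46777 = 187*175 + 46777 = 32725 + 46777 = 79502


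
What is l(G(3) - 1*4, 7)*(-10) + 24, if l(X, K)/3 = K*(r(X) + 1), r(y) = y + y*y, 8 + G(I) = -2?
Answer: -38406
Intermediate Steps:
G(I) = -10 (G(I) = -8 - 2 = -10)
r(y) = y + y²
l(X, K) = 3*K*(1 + X*(1 + X)) (l(X, K) = 3*(K*(X*(1 + X) + 1)) = 3*(K*(1 + X*(1 + X))) = 3*K*(1 + X*(1 + X)))
l(G(3) - 1*4, 7)*(-10) + 24 = (3*7*(1 + (-10 - 1*4)*(1 + (-10 - 1*4))))*(-10) + 24 = (3*7*(1 + (-10 - 4)*(1 + (-10 - 4))))*(-10) + 24 = (3*7*(1 - 14*(1 - 14)))*(-10) + 24 = (3*7*(1 - 14*(-13)))*(-10) + 24 = (3*7*(1 + 182))*(-10) + 24 = (3*7*183)*(-10) + 24 = 3843*(-10) + 24 = -38430 + 24 = -38406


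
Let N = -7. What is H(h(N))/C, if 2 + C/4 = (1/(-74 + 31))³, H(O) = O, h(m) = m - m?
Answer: 0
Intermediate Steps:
h(m) = 0
C = -636060/79507 (C = -8 + 4*(1/(-74 + 31))³ = -8 + 4*(1/(-43))³ = -8 + 4*(-1/43)³ = -8 + 4*(-1/79507) = -8 - 4/79507 = -636060/79507 ≈ -8.0000)
H(h(N))/C = 0/(-636060/79507) = 0*(-79507/636060) = 0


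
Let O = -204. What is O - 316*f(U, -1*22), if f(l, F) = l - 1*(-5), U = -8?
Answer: 744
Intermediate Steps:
f(l, F) = 5 + l (f(l, F) = l + 5 = 5 + l)
O - 316*f(U, -1*22) = -204 - 316*(5 - 8) = -204 - 316*(-3) = -204 + 948 = 744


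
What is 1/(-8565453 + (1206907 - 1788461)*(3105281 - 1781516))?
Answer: -1/769849396263 ≈ -1.2990e-12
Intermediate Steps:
1/(-8565453 + (1206907 - 1788461)*(3105281 - 1781516)) = 1/(-8565453 - 581554*1323765) = 1/(-8565453 - 769840830810) = 1/(-769849396263) = -1/769849396263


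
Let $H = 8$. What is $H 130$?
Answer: $1040$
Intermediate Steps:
$H 130 = 8 \cdot 130 = 1040$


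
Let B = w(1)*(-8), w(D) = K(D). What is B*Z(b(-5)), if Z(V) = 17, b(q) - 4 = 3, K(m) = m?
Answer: -136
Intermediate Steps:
b(q) = 7 (b(q) = 4 + 3 = 7)
w(D) = D
B = -8 (B = 1*(-8) = -8)
B*Z(b(-5)) = -8*17 = -136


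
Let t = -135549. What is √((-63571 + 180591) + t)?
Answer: I*√18529 ≈ 136.12*I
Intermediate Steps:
√((-63571 + 180591) + t) = √((-63571 + 180591) - 135549) = √(117020 - 135549) = √(-18529) = I*√18529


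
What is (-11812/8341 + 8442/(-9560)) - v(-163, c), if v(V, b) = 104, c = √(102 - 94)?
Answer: -4238146641/39869980 ≈ -106.30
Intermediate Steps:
c = 2*√2 (c = √8 = 2*√2 ≈ 2.8284)
(-11812/8341 + 8442/(-9560)) - v(-163, c) = (-11812/8341 + 8442/(-9560)) - 1*104 = (-11812*1/8341 + 8442*(-1/9560)) - 104 = (-11812/8341 - 4221/4780) - 104 = -91668721/39869980 - 104 = -4238146641/39869980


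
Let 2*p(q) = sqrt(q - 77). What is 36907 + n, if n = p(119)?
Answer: 36907 + sqrt(42)/2 ≈ 36910.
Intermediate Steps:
p(q) = sqrt(-77 + q)/2 (p(q) = sqrt(q - 77)/2 = sqrt(-77 + q)/2)
n = sqrt(42)/2 (n = sqrt(-77 + 119)/2 = sqrt(42)/2 ≈ 3.2404)
36907 + n = 36907 + sqrt(42)/2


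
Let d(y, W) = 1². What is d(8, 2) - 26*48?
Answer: -1247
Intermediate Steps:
d(y, W) = 1
d(8, 2) - 26*48 = 1 - 26*48 = 1 - 1248 = -1247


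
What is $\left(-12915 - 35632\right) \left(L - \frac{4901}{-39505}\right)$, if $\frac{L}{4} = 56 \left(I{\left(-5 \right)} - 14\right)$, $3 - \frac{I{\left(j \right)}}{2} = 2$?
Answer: $\frac{5154940814833}{39505} \approx 1.3049 \cdot 10^{8}$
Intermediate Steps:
$I{\left(j \right)} = 2$ ($I{\left(j \right)} = 6 - 4 = 2$)
$L = -2688$ ($L = 4 \cdot 56 \left(2 - 14\right) = 4 \cdot 56 \left(-12\right) = 4 \left(-672\right) = -2688$)
$\left(-12915 - 35632\right) \left(L - \frac{4901}{-39505}\right) = \left(-12915 - 35632\right) \left(-2688 - \frac{4901}{-39505}\right) = - 48547 \left(-2688 - - \frac{4901}{39505}\right) = - 48547 \left(-2688 + \frac{4901}{39505}\right) = \left(-48547\right) \left(- \frac{106184539}{39505}\right) = \frac{5154940814833}{39505}$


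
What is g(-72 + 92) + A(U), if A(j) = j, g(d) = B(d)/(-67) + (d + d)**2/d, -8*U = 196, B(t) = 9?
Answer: 7419/134 ≈ 55.366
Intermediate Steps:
U = -49/2 (U = -1/8*196 = -49/2 ≈ -24.500)
g(d) = -9/67 + 4*d (g(d) = 9/(-67) + (d + d)**2/d = 9*(-1/67) + (2*d)**2/d = -9/67 + (4*d**2)/d = -9/67 + 4*d)
g(-72 + 92) + A(U) = (-9/67 + 4*(-72 + 92)) - 49/2 = (-9/67 + 4*20) - 49/2 = (-9/67 + 80) - 49/2 = 5351/67 - 49/2 = 7419/134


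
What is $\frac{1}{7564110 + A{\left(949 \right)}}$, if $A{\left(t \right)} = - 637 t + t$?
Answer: $\frac{1}{6960546} \approx 1.4367 \cdot 10^{-7}$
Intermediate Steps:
$A{\left(t \right)} = - 636 t$
$\frac{1}{7564110 + A{\left(949 \right)}} = \frac{1}{7564110 - 603564} = \frac{1}{6960546}$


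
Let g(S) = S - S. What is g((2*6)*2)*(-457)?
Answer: 0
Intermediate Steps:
g(S) = 0
g((2*6)*2)*(-457) = 0*(-457) = 0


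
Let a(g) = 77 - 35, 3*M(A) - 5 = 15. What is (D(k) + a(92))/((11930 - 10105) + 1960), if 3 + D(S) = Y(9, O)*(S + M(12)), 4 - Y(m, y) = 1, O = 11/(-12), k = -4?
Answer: 47/3785 ≈ 0.012417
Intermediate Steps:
M(A) = 20/3 (M(A) = 5/3 + (1/3)*15 = 5/3 + 5 = 20/3)
O = -11/12 (O = 11*(-1/12) = -11/12 ≈ -0.91667)
Y(m, y) = 3 (Y(m, y) = 4 - 1*1 = 4 - 1 = 3)
a(g) = 42
D(S) = 17 + 3*S (D(S) = -3 + 3*(S + 20/3) = -3 + 3*(20/3 + S) = -3 + (20 + 3*S) = 17 + 3*S)
(D(k) + a(92))/((11930 - 10105) + 1960) = ((17 + 3*(-4)) + 42)/((11930 - 10105) + 1960) = ((17 - 12) + 42)/(1825 + 1960) = (5 + 42)/3785 = 47*(1/3785) = 47/3785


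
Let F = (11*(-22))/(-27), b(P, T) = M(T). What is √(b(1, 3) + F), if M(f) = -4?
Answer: √402/9 ≈ 2.2278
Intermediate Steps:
b(P, T) = -4
F = 242/27 (F = -242*(-1/27) = 242/27 ≈ 8.9630)
√(b(1, 3) + F) = √(-4 + 242/27) = √(134/27) = √402/9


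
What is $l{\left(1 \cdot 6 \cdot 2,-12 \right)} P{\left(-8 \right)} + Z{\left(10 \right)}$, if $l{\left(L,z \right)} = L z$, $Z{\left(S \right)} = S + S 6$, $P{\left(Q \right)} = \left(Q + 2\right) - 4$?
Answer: $1510$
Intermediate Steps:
$P{\left(Q \right)} = -2 + Q$ ($P{\left(Q \right)} = \left(2 + Q\right) - 4 = -2 + Q$)
$Z{\left(S \right)} = 7 S$ ($Z{\left(S \right)} = S + 6 S = 7 S$)
$l{\left(1 \cdot 6 \cdot 2,-12 \right)} P{\left(-8 \right)} + Z{\left(10 \right)} = 1 \cdot 6 \cdot 2 \left(-12\right) \left(-2 - 8\right) + 7 \cdot 10 = 6 \cdot 2 \left(-12\right) \left(-10\right) + 70 = 12 \left(-12\right) \left(-10\right) + 70 = \left(-144\right) \left(-10\right) + 70 = 1440 + 70 = 1510$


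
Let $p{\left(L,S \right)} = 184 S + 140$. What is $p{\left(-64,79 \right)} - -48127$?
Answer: $62803$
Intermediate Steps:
$p{\left(L,S \right)} = 140 + 184 S$
$p{\left(-64,79 \right)} - -48127 = \left(140 + 184 \cdot 79\right) - -48127 = \left(140 + 14536\right) + 48127 = 14676 + 48127 = 62803$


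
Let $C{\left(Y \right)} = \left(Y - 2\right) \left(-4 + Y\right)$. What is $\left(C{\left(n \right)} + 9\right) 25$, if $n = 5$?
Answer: $300$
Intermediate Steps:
$C{\left(Y \right)} = \left(-4 + Y\right) \left(-2 + Y\right)$ ($C{\left(Y \right)} = \left(-2 + Y\right) \left(-4 + Y\right) = \left(-4 + Y\right) \left(-2 + Y\right)$)
$\left(C{\left(n \right)} + 9\right) 25 = \left(\left(8 + 5^{2} - 30\right) + 9\right) 25 = \left(\left(8 + 25 - 30\right) + 9\right) 25 = \left(3 + 9\right) 25 = 12 \cdot 25 = 300$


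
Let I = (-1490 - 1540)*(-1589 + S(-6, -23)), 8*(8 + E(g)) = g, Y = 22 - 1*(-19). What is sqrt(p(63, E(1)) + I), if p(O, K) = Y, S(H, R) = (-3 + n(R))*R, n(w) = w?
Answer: sqrt(3002771) ≈ 1732.8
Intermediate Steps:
Y = 41 (Y = 22 + 19 = 41)
S(H, R) = R*(-3 + R) (S(H, R) = (-3 + R)*R = R*(-3 + R))
E(g) = -8 + g/8
p(O, K) = 41
I = 3002730 (I = (-1490 - 1540)*(-1589 - 23*(-3 - 23)) = -3030*(-1589 - 23*(-26)) = -3030*(-1589 + 598) = -3030*(-991) = 3002730)
sqrt(p(63, E(1)) + I) = sqrt(41 + 3002730) = sqrt(3002771)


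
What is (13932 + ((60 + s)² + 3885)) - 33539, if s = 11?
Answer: -10681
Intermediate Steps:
(13932 + ((60 + s)² + 3885)) - 33539 = (13932 + ((60 + 11)² + 3885)) - 33539 = (13932 + (71² + 3885)) - 33539 = (13932 + (5041 + 3885)) - 33539 = (13932 + 8926) - 33539 = 22858 - 33539 = -10681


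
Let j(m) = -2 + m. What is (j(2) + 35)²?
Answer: 1225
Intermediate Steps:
(j(2) + 35)² = ((-2 + 2) + 35)² = (0 + 35)² = 35² = 1225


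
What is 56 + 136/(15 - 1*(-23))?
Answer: 1132/19 ≈ 59.579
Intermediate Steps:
56 + 136/(15 - 1*(-23)) = 56 + 136/(15 + 23) = 56 + 136/38 = 56 + 136*(1/38) = 56 + 68/19 = 1132/19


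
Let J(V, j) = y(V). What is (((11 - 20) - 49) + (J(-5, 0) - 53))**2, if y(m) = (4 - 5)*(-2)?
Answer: 11881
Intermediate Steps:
y(m) = 2 (y(m) = -1*(-2) = 2)
J(V, j) = 2
(((11 - 20) - 49) + (J(-5, 0) - 53))**2 = (((11 - 20) - 49) + (2 - 53))**2 = ((-9 - 49) - 51)**2 = (-58 - 51)**2 = (-109)**2 = 11881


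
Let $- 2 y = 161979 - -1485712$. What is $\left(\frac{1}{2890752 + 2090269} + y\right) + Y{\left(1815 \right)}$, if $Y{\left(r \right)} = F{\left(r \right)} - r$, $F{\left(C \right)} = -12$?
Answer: $- \frac{8225384123243}{9962042} \approx -8.2567 \cdot 10^{5}$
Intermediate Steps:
$Y{\left(r \right)} = -12 - r$
$y = - \frac{1647691}{2}$ ($y = - \frac{161979 - -1485712}{2} = - \frac{161979 + 1485712}{2} = \left(- \frac{1}{2}\right) 1647691 = - \frac{1647691}{2} \approx -8.2385 \cdot 10^{5}$)
$\left(\frac{1}{2890752 + 2090269} + y\right) + Y{\left(1815 \right)} = \left(\frac{1}{2890752 + 2090269} - \frac{1647691}{2}\right) - 1827 = \left(\frac{1}{4981021} - \frac{1647691}{2}\right) - 1827 = - \frac{8207183472509}{9962042} - 1827 = - \frac{8225384123243}{9962042}$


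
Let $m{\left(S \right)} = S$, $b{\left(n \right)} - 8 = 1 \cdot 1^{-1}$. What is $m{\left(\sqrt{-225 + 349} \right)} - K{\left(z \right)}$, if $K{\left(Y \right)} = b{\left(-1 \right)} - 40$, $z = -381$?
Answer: $31 + 2 \sqrt{31} \approx 42.135$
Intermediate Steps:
$b{\left(n \right)} = 9$ ($b{\left(n \right)} = 8 + 1 \cdot 1^{-1} = 8 + 1 \cdot 1 = 8 + 1 = 9$)
$K{\left(Y \right)} = -31$ ($K{\left(Y \right)} = 9 - 40 = -31$)
$m{\left(\sqrt{-225 + 349} \right)} - K{\left(z \right)} = \sqrt{-225 + 349} - -31 = \sqrt{124} + 31 = 2 \sqrt{31} + 31 = 31 + 2 \sqrt{31}$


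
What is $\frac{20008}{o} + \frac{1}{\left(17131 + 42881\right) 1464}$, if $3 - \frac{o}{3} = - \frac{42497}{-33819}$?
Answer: $\frac{1238518164265717}{323755138080} \approx 3825.5$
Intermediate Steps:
$o = \frac{58960}{11273}$ ($o = 9 - 3 \left(- \frac{42497}{-33819}\right) = 9 - 3 \left(\left(-42497\right) \left(- \frac{1}{33819}\right)\right) = 9 - \frac{42497}{11273} = \frac{58960}{11273} \approx 5.2302$)
$\frac{20008}{o} + \frac{1}{\left(17131 + 42881\right) 1464} = \frac{20008}{\frac{58960}{11273}} + \frac{1}{\left(17131 + 42881\right) 1464} = 20008 \cdot \frac{11273}{58960} + \frac{1}{60012} \cdot \frac{1}{1464} = \frac{28193773}{7370} + \frac{1}{60012} \cdot \frac{1}{1464} = \frac{28193773}{7370} + \frac{1}{87857568} = \frac{1238518164265717}{323755138080}$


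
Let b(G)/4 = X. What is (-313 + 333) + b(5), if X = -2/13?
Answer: 252/13 ≈ 19.385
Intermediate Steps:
X = -2/13 (X = -2*1/13 = -2/13 ≈ -0.15385)
b(G) = -8/13 (b(G) = 4*(-2/13) = -8/13)
(-313 + 333) + b(5) = (-313 + 333) - 8/13 = 20 - 8/13 = 252/13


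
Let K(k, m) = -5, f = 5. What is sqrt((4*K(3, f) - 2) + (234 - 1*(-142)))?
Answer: sqrt(354) ≈ 18.815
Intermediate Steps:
sqrt((4*K(3, f) - 2) + (234 - 1*(-142))) = sqrt((4*(-5) - 2) + (234 - 1*(-142))) = sqrt((-20 - 2) + (234 + 142)) = sqrt(-22 + 376) = sqrt(354)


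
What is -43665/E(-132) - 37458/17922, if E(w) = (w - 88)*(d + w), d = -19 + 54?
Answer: -52730595/12748516 ≈ -4.1362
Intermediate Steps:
d = 35
E(w) = (-88 + w)*(35 + w) (E(w) = (w - 88)*(35 + w) = (-88 + w)*(35 + w))
-43665/E(-132) - 37458/17922 = -43665/(-3080 + (-132)**2 - 53*(-132)) - 37458/17922 = -43665/(-3080 + 17424 + 6996) - 37458*1/17922 = -43665/21340 - 6243/2987 = -43665*1/21340 - 6243/2987 = -8733/4268 - 6243/2987 = -52730595/12748516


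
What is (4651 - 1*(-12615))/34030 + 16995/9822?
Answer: 124654417/55707110 ≈ 2.2377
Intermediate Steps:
(4651 - 1*(-12615))/34030 + 16995/9822 = (4651 + 12615)*(1/34030) + 16995*(1/9822) = 17266*(1/34030) + 5665/3274 = 8633/17015 + 5665/3274 = 124654417/55707110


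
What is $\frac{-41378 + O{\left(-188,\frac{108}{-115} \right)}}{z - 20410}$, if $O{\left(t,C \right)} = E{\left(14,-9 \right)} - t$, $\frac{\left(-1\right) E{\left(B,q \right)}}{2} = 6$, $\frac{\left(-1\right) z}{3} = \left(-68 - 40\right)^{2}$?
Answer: $\frac{20601}{27701} \approx 0.74369$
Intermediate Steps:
$z = -34992$ ($z = - 3 \left(-68 - 40\right)^{2} = - 3 \left(-108\right)^{2} = \left(-3\right) 11664 = -34992$)
$E{\left(B,q \right)} = -12$ ($E{\left(B,q \right)} = \left(-2\right) 6 = -12$)
$O{\left(t,C \right)} = -12 - t$
$\frac{-41378 + O{\left(-188,\frac{108}{-115} \right)}}{z - 20410} = \frac{-41378 - -176}{-34992 - 20410} = \frac{-41378 + \left(-12 + 188\right)}{-55402} = \left(-41378 + 176\right) \left(- \frac{1}{55402}\right) = \left(-41202\right) \left(- \frac{1}{55402}\right) = \frac{20601}{27701}$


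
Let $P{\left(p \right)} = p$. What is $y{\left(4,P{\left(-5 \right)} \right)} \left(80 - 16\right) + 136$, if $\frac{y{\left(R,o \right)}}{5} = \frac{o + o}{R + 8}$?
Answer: $- \frac{392}{3} \approx -130.67$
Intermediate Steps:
$y{\left(R,o \right)} = \frac{10 o}{8 + R}$ ($y{\left(R,o \right)} = 5 \frac{o + o}{R + 8} = 5 \frac{2 o}{8 + R} = \frac{10 o}{8 + R}$)
$y{\left(4,P{\left(-5 \right)} \right)} \left(80 - 16\right) + 136 = 10 \left(-5\right) \frac{1}{8 + 4} \left(80 - 16\right) + 136 = 10 \left(-5\right) \frac{1}{12} \cdot 64 + 136 = \left(- \frac{25}{6}\right) 64 + 136 = - \frac{800}{3} + 136 = - \frac{392}{3}$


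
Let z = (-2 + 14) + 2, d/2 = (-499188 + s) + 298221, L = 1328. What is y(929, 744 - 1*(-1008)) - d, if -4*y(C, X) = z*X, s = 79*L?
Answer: 185978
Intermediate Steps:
s = 104912 (s = 79*1328 = 104912)
d = -192110 (d = 2*((-499188 + 104912) + 298221) = 2*(-394276 + 298221) = 2*(-96055) = -192110)
z = 14 (z = 12 + 2 = 14)
y(C, X) = -7*X/2
y(929, 744 - 1*(-1008)) - d = -7*(744 - 1*(-1008))/2 - 1*(-192110) = -7*(744 + 1008)/2 + 192110 = -7/2*1752 + 192110 = -6132 + 192110 = 185978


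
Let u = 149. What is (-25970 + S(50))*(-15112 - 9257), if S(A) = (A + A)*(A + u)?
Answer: 147919830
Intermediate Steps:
S(A) = 2*A*(149 + A) (S(A) = (A + A)*(A + 149) = (2*A)*(149 + A) = 2*A*(149 + A))
(-25970 + S(50))*(-15112 - 9257) = (-25970 + 2*50*(149 + 50))*(-15112 - 9257) = (-25970 + 2*50*199)*(-24369) = (-25970 + 19900)*(-24369) = -6070*(-24369) = 147919830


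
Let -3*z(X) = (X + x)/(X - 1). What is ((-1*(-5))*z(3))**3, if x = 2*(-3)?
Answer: 125/8 ≈ 15.625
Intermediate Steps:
x = -6
z(X) = -(-6 + X)/(3*(-1 + X)) (z(X) = -(X - 6)/(3*(X - 1)) = -(-6 + X)/(3*(-1 + X)))
((-1*(-5))*z(3))**3 = ((-1*(-5))*((6 - 1*3)/(3*(-1 + 3))))**3 = (5*((1/3)*(6 - 3)/2))**3 = (5*((1/3)*(1/2)*3))**3 = (5*(1/2))**3 = (5/2)**3 = 125/8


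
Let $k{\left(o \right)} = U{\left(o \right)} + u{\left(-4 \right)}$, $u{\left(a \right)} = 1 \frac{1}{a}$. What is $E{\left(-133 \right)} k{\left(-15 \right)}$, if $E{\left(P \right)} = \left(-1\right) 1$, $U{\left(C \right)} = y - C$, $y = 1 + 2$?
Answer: $- \frac{71}{4} \approx -17.75$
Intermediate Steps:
$y = 3$
$U{\left(C \right)} = 3 - C$
$E{\left(P \right)} = -1$
$u{\left(a \right)} = \frac{1}{a}$
$k{\left(o \right)} = \frac{11}{4} - o$ ($k{\left(o \right)} = \left(3 - o\right) + \frac{1}{-4} = \left(3 - o\right) - \frac{1}{4} = \frac{11}{4} - o$)
$E{\left(-133 \right)} k{\left(-15 \right)} = - (\frac{11}{4} - -15) = - (\frac{11}{4} + 15) = \left(-1\right) \frac{71}{4} = - \frac{71}{4}$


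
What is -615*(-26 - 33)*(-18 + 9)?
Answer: -326565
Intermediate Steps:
-615*(-26 - 33)*(-18 + 9) = -(-36285)*(-9) = -615*531 = -326565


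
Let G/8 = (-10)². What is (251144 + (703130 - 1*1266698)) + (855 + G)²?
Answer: 2426601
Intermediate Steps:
G = 800 (G = 8*(-10)² = 8*100 = 800)
(251144 + (703130 - 1*1266698)) + (855 + G)² = (251144 + (703130 - 1*1266698)) + (855 + 800)² = (251144 + (703130 - 1266698)) + 1655² = (251144 - 563568) + 2739025 = -312424 + 2739025 = 2426601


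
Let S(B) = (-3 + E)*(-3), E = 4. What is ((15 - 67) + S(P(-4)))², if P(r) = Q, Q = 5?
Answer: 3025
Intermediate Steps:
P(r) = 5
S(B) = -3 (S(B) = (-3 + 4)*(-3) = 1*(-3) = -3)
((15 - 67) + S(P(-4)))² = ((15 - 67) - 3)² = (-52 - 3)² = (-55)² = 3025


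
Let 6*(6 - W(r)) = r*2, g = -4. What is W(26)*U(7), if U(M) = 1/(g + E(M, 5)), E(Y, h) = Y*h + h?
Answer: -2/27 ≈ -0.074074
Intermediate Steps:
E(Y, h) = h + Y*h
W(r) = 6 - r/3 (W(r) = 6 - r*2/6 = 6 - r/3)
U(M) = 1/(1 + 5*M) (U(M) = 1/(-4 + 5*(1 + M)) = 1/(-4 + (5 + 5*M)) = 1/(1 + 5*M))
W(26)*U(7) = (6 - ⅓*26)/(1 + 5*7) = (6 - 26/3)/(1 + 35) = -8/3/36 = -8/3*1/36 = -2/27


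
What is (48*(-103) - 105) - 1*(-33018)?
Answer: 27969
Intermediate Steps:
(48*(-103) - 105) - 1*(-33018) = (-4944 - 105) + 33018 = -5049 + 33018 = 27969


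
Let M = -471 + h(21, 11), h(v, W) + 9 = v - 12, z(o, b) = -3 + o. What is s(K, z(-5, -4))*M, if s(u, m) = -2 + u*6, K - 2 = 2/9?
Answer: -5338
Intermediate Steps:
h(v, W) = -21 + v (h(v, W) = -9 + (v - 12) = -9 + (-12 + v) = -21 + v)
K = 20/9 (K = 2 + 2/9 = 20/9 ≈ 2.2222)
s(u, m) = -2 + 6*u
M = -471 (M = -471 + (-21 + 21) = -471 + 0 = -471)
s(K, z(-5, -4))*M = (-2 + 6*(20/9))*(-471) = (-2 + 40/3)*(-471) = (34/3)*(-471) = -5338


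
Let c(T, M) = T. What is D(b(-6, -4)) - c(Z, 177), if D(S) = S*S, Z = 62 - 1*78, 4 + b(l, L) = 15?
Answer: 137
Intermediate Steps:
b(l, L) = 11 (b(l, L) = -4 + 15 = 11)
Z = -16 (Z = 62 - 78 = -16)
D(S) = S²
D(b(-6, -4)) - c(Z, 177) = 11² - 1*(-16) = 121 + 16 = 137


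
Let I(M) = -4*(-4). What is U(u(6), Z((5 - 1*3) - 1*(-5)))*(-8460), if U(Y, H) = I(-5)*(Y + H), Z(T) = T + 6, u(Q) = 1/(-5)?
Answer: -1732608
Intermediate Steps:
u(Q) = -⅕
I(M) = 16
Z(T) = 6 + T
U(Y, H) = 16*H + 16*Y (U(Y, H) = 16*(Y + H) = 16*(H + Y) = 16*H + 16*Y)
U(u(6), Z((5 - 1*3) - 1*(-5)))*(-8460) = (16*(6 + ((5 - 1*3) - 1*(-5))) + 16*(-⅕))*(-8460) = (16*(6 + ((5 - 3) + 5)) - 16/5)*(-8460) = (16*(6 + (2 + 5)) - 16/5)*(-8460) = (16*(6 + 7) - 16/5)*(-8460) = (16*13 - 16/5)*(-8460) = (208 - 16/5)*(-8460) = (1024/5)*(-8460) = -1732608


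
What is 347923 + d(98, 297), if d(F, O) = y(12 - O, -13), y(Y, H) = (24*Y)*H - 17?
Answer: 436826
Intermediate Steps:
y(Y, H) = -17 + 24*H*Y (y(Y, H) = 24*H*Y - 17 = -17 + 24*H*Y)
d(F, O) = -3761 + 312*O (d(F, O) = -17 + 24*(-13)*(12 - O) = -17 + (-3744 + 312*O) = -3761 + 312*O)
347923 + d(98, 297) = 347923 + (-3761 + 312*297) = 347923 + (-3761 + 92664) = 347923 + 88903 = 436826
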